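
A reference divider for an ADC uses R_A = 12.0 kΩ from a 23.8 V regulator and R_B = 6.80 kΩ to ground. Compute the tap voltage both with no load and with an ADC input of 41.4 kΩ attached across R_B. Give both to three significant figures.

Unloaded: 8.61 V; loaded: 7.79 V

Open-circuit: V = 23.8 × 6.80/(12.0 + 6.80) = 8.61 V.
With the load, R_B becomes R_B‖R_L = 5.841 kΩ, so V = 23.8 × 5.841/17.84 = 7.79 V.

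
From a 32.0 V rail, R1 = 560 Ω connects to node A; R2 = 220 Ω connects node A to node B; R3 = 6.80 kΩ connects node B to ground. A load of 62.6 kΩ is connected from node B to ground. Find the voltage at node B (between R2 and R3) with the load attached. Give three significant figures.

V ≈ 28.4 V

At node B, R3 is in parallel with the load: R3‖R_L = 6134 Ω.
Below node A the resistance is R2 + (R3‖R_L) = 6354 Ω, so V_A = 32.0 × 6354/6914 = 29.41 V.
Then V_B = V_A × (R3‖R_L)/(R2 + R3‖R_L) = 29.41 × 6134/6354 = 28.4 V.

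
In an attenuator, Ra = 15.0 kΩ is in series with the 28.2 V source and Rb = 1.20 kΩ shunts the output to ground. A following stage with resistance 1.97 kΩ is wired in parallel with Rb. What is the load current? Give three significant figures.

Rb‖R_L = 0.7457 kΩ; V_out = 28.2 × 0.7457/15.75 = 1.336 V.
I_L = V_out / R_L = 1.336 / 1.97 kΩ = 0.678 mA.

I_L ≈ 0.678 mA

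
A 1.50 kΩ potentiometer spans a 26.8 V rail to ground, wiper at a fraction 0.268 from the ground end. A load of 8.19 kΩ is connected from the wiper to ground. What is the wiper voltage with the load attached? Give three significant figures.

The wiper splits the pot into (1−α)R = 1098 Ω above and αR = 402.0 Ω below.
Lower section ‖ load = 383.2 Ω.
V_wiper = 26.8 × 383.2/(1098 + 383.2) = 6.93 V.

V ≈ 6.93 V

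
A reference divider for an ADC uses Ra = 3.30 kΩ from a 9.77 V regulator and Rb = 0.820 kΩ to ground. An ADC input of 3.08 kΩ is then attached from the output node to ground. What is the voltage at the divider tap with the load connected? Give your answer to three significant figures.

The load sits in parallel with Rb: Rb‖R_L = (820 × 3080) / (820 + 3080) = 647.6 Ω.
V_out = 9.77 × 647.6 / (3300 + 647.6) = 9.77 × 647.6/3948 = 1.60 V.

V_out ≈ 1.60 V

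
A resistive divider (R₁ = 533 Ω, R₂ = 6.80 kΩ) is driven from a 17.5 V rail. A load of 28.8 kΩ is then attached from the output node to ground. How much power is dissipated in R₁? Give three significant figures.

P ≈ 4.48 mW

Total resistance from the source is R₁ + (R₂‖R_L) = 6034 Ω, so I = 17.5/6034 Ω = 2.900 mA.
P = I²·R₁ = (2.900 mA)² × 533 Ω = 4.48 mW.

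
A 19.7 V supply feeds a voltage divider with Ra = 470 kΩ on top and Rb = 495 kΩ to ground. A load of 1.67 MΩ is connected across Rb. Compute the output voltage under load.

V_out ≈ 8.83 V

The load sits in parallel with Rb: Rb‖R_L = (495 × 1670) / (495 + 1670) = 381.8 kΩ.
V_out = 19.7 × 381.8 / (470 + 381.8) = 19.7 × 381.8/851.8 = 8.83 V.
(Unloaded it would have been 10.1 V.)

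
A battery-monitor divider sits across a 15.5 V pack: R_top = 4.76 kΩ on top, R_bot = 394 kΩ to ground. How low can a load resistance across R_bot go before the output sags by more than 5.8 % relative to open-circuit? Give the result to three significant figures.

R_L(min) ≈ 76.4 kΩ

Output resistance R_th = R_top‖R_bot = (4.76 × 394)/398.8 = 4.703 kΩ.
The fractional drop is R_th/(R_th + R_L); requiring this ≤ 0.0580 gives R_L ≥ R_th(1/0.0580 − 1) = 4.703 × 16.24 = 76.4 kΩ.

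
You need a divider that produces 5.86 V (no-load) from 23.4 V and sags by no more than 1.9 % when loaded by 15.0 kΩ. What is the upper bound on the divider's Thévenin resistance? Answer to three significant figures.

Loading drop = R_th/(R_th + R_L) ≤ 0.0190, so R_th ≤ R_L · ε/(1−ε) = 15.0 kΩ × 0.0190/0.9810 = 291 Ω.
(Any R1, R2 with R2/(R1+R2) = 0.250 and R1‖R2 ≤ 291 Ω will meet the spec.)

R_th ≤ 291 Ω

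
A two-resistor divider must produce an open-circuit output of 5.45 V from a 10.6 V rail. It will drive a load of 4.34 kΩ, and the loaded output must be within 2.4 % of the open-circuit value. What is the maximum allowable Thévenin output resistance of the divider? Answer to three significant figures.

R_th ≤ 107 Ω

Loading drop = R_th/(R_th + R_L) ≤ 0.0240, so R_th ≤ R_L · ε/(1−ε) = 4.34 kΩ × 0.0240/0.9760 = 107 Ω.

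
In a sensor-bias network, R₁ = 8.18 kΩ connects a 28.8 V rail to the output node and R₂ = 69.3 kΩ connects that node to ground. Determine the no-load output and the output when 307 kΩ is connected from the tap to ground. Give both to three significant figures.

Unloaded: 25.8 V; loaded: 25.2 V

Open-circuit: V = 28.8 × 69.3/(8.18 + 69.3) = 25.8 V.
With the load, R₂ becomes R₂‖R_L = 56.54 kΩ, so V = 28.8 × 56.54/64.72 = 25.2 V.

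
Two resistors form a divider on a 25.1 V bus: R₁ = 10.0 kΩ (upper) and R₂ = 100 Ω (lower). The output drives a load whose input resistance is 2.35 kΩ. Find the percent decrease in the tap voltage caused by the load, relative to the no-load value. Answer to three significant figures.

The divider's output (Thévenin) resistance is R₁‖R₂ = 99.01 Ω.
Fractional drop under load = R_th/(R_th + R_L) = 99.01 / (99.01 + 2350) = 0.04043.
So the output falls by 4.04 %.

4.04 %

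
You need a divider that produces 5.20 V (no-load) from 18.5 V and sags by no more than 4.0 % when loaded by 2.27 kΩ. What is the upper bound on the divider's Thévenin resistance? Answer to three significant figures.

R_th ≤ 94.6 Ω

Loading drop = R_th/(R_th + R_L) ≤ 0.0400, so R_th ≤ R_L · ε/(1−ε) = 2.27 kΩ × 0.0400/0.9600 = 94.6 Ω.
(Any R1, R2 with R2/(R1+R2) = 0.281 and R1‖R2 ≤ 94.6 Ω will meet the spec.)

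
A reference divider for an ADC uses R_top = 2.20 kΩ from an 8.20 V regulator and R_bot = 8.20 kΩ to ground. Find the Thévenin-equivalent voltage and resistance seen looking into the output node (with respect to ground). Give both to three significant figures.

V_th is the open-circuit tap voltage: 8.20 × 8.20/(2.20 + 8.20) = 6.47 V.
With the supply zeroed, R_top and R_bot appear in parallel from the tap: R_th = R_top‖R_bot = (2.20 × 8.20)/10.40 = 1.73 kΩ.

V_th = 6.47 V, R_th = 1.73 kΩ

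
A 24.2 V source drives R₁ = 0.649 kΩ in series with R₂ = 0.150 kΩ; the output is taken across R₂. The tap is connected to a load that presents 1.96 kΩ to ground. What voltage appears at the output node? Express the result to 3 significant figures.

The load sits in parallel with R₂: R₂‖R_L = (150 × 1960) / (150 + 1960) = 139.3 Ω.
V_out = 24.2 × 139.3 / (649 + 139.3) = 24.2 × 139.3/788.3 = 4.28 V.

V_out ≈ 4.28 V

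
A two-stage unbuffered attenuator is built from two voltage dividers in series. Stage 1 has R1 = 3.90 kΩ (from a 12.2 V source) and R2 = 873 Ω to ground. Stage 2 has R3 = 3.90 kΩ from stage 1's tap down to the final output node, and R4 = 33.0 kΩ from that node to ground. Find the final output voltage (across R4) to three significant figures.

Stage 2 presents R3+R4 = 36900 Ω as a load on stage 1's tap.
Stage 1's lower leg becomes R2‖(R3+R4) = 852.8 Ω, so V_mid = 12.2 × 852.8/4753 = 2.189 V.
Stage 2 is itself unloaded: V_out = V_mid × R4/(R3+R4) = 2.189 × 33000/36900 = 1.96 V.

V_out ≈ 1.96 V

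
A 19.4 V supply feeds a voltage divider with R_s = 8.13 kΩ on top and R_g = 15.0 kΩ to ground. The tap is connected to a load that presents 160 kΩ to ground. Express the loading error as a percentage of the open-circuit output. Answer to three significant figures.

3.19 %

The divider's output (Thévenin) resistance is R_s‖R_g = 5.272 kΩ.
Fractional drop under load = R_th/(R_th + R_L) = 5.272 / (5.272 + 160) = 0.03190.
So the output falls by 3.19 %.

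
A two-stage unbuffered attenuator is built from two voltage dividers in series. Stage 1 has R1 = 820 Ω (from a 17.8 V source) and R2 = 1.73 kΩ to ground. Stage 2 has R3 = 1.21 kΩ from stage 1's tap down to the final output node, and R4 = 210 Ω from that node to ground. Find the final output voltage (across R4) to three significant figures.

V_out ≈ 1.28 V

Stage 2 presents R3+R4 = 1420 Ω as a load on stage 1's tap.
Stage 1's lower leg becomes R2‖(R3+R4) = 779.9 Ω, so V_mid = 17.8 × 779.9/1600 = 8.677 V.
Stage 2 is itself unloaded: V_out = V_mid × R4/(R3+R4) = 8.677 × 210/1420 = 1.28 V.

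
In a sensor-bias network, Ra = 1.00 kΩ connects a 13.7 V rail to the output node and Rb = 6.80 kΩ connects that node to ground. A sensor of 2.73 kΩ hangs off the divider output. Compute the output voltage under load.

The load sits in parallel with Rb: Rb‖R_L = (6.80 × 2.73) / (6.80 + 2.73) = 1.948 kΩ.
V_out = 13.7 × 1.948 / (1.00 + 1.948) = 13.7 × 1.948/2.948 = 9.05 V.

V_out ≈ 9.05 V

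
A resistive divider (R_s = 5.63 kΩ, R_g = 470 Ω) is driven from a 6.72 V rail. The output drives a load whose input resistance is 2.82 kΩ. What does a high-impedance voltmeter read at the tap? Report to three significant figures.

The load sits in parallel with R_g: R_g‖R_L = (470 × 2820) / (470 + 2820) = 402.9 Ω.
V_out = 6.72 × 402.9 / (5630 + 402.9) = 6.72 × 402.9/6033 = 0.449 V.

V_out ≈ 0.449 V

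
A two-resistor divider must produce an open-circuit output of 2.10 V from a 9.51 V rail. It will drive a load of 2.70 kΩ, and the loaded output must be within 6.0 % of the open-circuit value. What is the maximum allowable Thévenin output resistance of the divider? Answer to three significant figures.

Loading drop = R_th/(R_th + R_L) ≤ 0.0600, so R_th ≤ R_L · ε/(1−ε) = 2.70 kΩ × 0.0600/0.9400 = 172 Ω.
(Any R1, R2 with R2/(R1+R2) = 0.221 and R1‖R2 ≤ 172 Ω will meet the spec.)

R_th ≤ 172 Ω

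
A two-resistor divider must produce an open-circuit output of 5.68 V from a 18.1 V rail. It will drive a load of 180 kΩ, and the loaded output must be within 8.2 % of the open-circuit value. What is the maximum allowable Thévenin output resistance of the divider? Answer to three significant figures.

R_th ≤ 16.1 kΩ

Loading drop = R_th/(R_th + R_L) ≤ 0.0820, so R_th ≤ R_L · ε/(1−ε) = 180 kΩ × 0.0820/0.9180 = 16.1 kΩ.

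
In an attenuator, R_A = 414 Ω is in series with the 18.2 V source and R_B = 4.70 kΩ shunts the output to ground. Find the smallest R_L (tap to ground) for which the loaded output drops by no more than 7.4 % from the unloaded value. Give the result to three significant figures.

R_L(min) ≈ 4.76 kΩ

Output resistance R_th = R_A‖R_B = (414 × 4700)/5114 = 380.5 Ω.
The fractional drop is R_th/(R_th + R_L); requiring this ≤ 0.0740 gives R_L ≥ R_th(1/0.0740 − 1) = 380.5 × 12.51 = 4.76 kΩ.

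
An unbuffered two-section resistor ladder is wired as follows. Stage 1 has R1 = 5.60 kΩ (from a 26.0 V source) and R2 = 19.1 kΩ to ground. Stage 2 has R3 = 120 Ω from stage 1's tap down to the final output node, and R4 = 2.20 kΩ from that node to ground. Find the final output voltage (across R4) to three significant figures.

Stage 2 presents R3+R4 = 2320 Ω as a load on stage 1's tap.
Stage 1's lower leg becomes R2‖(R3+R4) = 2069 Ω, so V_mid = 26.0 × 2069/7669 = 7.014 V.
Stage 2 is itself unloaded: V_out = V_mid × R4/(R3+R4) = 7.014 × 2200/2320 = 6.65 V.

V_out ≈ 6.65 V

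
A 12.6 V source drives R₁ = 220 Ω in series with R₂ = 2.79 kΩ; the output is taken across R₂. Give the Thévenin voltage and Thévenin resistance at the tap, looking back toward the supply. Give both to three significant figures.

V_th = 11.7 V, R_th = 204 Ω

V_th is the open-circuit tap voltage: 12.6 × 2790/(220 + 2790) = 11.7 V.
With the supply zeroed, R₁ and R₂ appear in parallel from the tap: R_th = R₁‖R₂ = (220 × 2790)/3010 = 204 Ω.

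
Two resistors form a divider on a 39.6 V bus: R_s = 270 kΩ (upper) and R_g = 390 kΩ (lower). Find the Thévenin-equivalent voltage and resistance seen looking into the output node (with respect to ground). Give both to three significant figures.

V_th = 23.4 V, R_th = 160 kΩ

V_th is the open-circuit tap voltage: 39.6 × 390/(270 + 390) = 23.4 V.
With the supply zeroed, R_s and R_g appear in parallel from the tap: R_th = R_s‖R_g = (270 × 390)/660.0 = 160 kΩ.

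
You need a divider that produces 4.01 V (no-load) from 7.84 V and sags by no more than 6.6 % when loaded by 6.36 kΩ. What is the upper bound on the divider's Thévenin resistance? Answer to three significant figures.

Loading drop = R_th/(R_th + R_L) ≤ 0.0660, so R_th ≤ R_L · ε/(1−ε) = 6.36 kΩ × 0.0660/0.9340 = 449 Ω.

R_th ≤ 449 Ω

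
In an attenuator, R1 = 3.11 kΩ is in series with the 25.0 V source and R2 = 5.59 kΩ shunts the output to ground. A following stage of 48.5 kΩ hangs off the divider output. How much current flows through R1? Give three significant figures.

R2‖R_L = 5.012 kΩ, so the source sees R1 + R2‖R_L = 8.122 kΩ.
I = 25.0 V / 8.122 kΩ = 3.08 mA.

I ≈ 3.08 mA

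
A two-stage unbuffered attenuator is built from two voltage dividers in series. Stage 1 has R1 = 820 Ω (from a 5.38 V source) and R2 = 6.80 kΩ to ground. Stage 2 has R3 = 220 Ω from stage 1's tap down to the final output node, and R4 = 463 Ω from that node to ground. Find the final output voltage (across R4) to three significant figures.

V_out ≈ 1.57 V

Stage 2 presents R3+R4 = 683.0 Ω as a load on stage 1's tap.
Stage 1's lower leg becomes R2‖(R3+R4) = 620.7 Ω, so V_mid = 5.38 × 620.7/1441 = 2.318 V.
Stage 2 is itself unloaded: V_out = V_mid × R4/(R3+R4) = 2.318 × 463/683.0 = 1.57 V.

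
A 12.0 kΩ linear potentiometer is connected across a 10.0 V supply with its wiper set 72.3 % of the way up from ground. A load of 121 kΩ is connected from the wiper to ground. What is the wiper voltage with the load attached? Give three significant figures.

The wiper splits the pot into (1−α)R = 3.324 kΩ above and αR = 8.676 kΩ below.
Lower section ‖ load = 8.096 kΩ.
V_wiper = 10.0 × 8.096/(3.324 + 8.096) = 7.09 V.

V ≈ 7.09 V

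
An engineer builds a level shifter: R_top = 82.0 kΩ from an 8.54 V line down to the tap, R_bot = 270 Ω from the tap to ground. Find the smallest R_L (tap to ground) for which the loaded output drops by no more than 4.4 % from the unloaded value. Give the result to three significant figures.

Output resistance R_th = R_top‖R_bot = (82000 × 270)/82270 = 269.1 Ω.
The fractional drop is R_th/(R_th + R_L); requiring this ≤ 0.0440 gives R_L ≥ R_th(1/0.0440 − 1) = 269.1 × 21.73 = 5.85 kΩ.

R_L(min) ≈ 5.85 kΩ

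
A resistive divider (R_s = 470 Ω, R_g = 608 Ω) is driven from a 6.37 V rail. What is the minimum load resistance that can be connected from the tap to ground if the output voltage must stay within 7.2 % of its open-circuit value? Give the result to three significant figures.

R_L(min) ≈ 3.42 kΩ

Output resistance R_th = R_s‖R_g = (470 × 608)/1078 = 265.1 Ω.
The fractional drop is R_th/(R_th + R_L); requiring this ≤ 0.0720 gives R_L ≥ R_th(1/0.0720 − 1) = 265.1 × 12.89 = 3.42 kΩ.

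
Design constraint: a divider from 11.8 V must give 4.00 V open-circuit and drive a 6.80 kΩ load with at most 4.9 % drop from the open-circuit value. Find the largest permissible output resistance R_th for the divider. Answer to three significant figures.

R_th ≤ 350 Ω

Loading drop = R_th/(R_th + R_L) ≤ 0.0490, so R_th ≤ R_L · ε/(1−ε) = 6.80 kΩ × 0.0490/0.9510 = 350 Ω.
(Any R1, R2 with R2/(R1+R2) = 0.339 and R1‖R2 ≤ 350 Ω will meet the spec.)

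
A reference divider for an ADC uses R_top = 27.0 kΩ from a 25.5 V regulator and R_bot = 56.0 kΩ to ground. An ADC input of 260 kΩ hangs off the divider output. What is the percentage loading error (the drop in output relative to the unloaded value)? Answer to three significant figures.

The divider's output (Thévenin) resistance is R_top‖R_bot = 18.22 kΩ.
Fractional drop under load = R_th/(R_th + R_L) = 18.22 / (18.22 + 260) = 0.06548.
So the output falls by 6.55 %.

6.55 %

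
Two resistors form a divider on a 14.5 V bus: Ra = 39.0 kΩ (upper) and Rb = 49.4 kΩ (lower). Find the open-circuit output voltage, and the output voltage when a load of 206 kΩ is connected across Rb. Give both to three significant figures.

Open-circuit: V = 14.5 × 49.4/(39.0 + 49.4) = 8.10 V.
With the load, Rb becomes Rb‖R_L = 39.84 kΩ, so V = 14.5 × 39.84/78.84 = 7.33 V.

Unloaded: 8.10 V; loaded: 7.33 V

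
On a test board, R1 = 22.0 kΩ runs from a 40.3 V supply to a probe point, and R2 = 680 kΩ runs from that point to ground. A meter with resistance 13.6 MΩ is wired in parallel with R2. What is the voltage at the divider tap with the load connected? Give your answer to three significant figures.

The load sits in parallel with R2: R2‖R_L = (680 × 13600) / (680 + 13600) = 647.6 kΩ.
V_out = 40.3 × 647.6 / (22.0 + 647.6) = 40.3 × 647.6/669.6 = 39.0 V.

V_out ≈ 39.0 V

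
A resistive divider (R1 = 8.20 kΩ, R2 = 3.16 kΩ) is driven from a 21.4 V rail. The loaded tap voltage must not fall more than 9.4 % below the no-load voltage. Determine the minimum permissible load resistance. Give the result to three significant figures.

Output resistance R_th = R1‖R2 = (8.20 × 3.16)/11.36 = 2.281 kΩ.
The fractional drop is R_th/(R_th + R_L); requiring this ≤ 0.0940 gives R_L ≥ R_th(1/0.0940 − 1) = 2.281 × 9.638 = 22.0 kΩ.

R_L(min) ≈ 22.0 kΩ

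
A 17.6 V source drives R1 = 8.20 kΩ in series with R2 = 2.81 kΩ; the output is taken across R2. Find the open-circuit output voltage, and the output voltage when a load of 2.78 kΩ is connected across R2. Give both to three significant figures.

Open-circuit: V = 17.6 × 2.81/(8.20 + 2.81) = 4.49 V.
With the load, R2 becomes R2‖R_L = 1.397 kΩ, so V = 17.6 × 1.397/9.597 = 2.56 V.

Unloaded: 4.49 V; loaded: 2.56 V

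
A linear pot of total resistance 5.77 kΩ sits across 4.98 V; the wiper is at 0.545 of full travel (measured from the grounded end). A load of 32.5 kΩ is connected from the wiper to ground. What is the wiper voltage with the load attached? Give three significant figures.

The wiper splits the pot into (1−α)R = 2.625 kΩ above and αR = 3.145 kΩ below.
Lower section ‖ load = 2.867 kΩ.
V_wiper = 4.98 × 2.867/(2.625 + 2.867) = 2.60 V.

V ≈ 2.60 V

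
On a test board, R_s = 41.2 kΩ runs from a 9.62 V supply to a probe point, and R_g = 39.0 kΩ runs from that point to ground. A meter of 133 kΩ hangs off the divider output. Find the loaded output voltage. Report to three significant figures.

V_out ≈ 4.07 V

The load sits in parallel with R_g: R_g‖R_L = (39.0 × 133) / (39.0 + 133) = 30.16 kΩ.
V_out = 9.62 × 30.16 / (41.2 + 30.16) = 9.62 × 30.16/71.36 = 4.07 V.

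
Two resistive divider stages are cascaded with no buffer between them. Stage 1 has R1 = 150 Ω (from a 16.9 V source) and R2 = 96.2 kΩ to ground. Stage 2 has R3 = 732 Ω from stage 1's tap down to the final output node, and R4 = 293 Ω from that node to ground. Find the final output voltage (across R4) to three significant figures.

V_out ≈ 4.21 V

Stage 2 presents R3+R4 = 1025 Ω as a load on stage 1's tap.
Stage 1's lower leg becomes R2‖(R3+R4) = 1014 Ω, so V_mid = 16.9 × 1014/1164 = 14.72 V.
Stage 2 is itself unloaded: V_out = V_mid × R4/(R3+R4) = 14.72 × 293/1025 = 4.21 V.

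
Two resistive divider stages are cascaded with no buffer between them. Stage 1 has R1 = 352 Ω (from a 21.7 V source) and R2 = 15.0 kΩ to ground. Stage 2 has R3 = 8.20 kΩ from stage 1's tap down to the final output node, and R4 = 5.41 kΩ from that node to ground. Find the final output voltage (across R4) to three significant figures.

V_out ≈ 8.22 V

Stage 2 presents R3+R4 = 13610 Ω as a load on stage 1's tap.
Stage 1's lower leg becomes R2‖(R3+R4) = 7136 Ω, so V_mid = 21.7 × 7136/7488 = 20.68 V.
Stage 2 is itself unloaded: V_out = V_mid × R4/(R3+R4) = 20.68 × 5410/13610 = 8.22 V.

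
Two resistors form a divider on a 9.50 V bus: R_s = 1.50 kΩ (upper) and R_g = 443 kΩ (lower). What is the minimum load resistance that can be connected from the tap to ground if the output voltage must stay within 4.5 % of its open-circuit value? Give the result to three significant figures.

R_L(min) ≈ 31.7 kΩ

Output resistance R_th = R_s‖R_g = (1.50 × 443)/444.5 = 1.495 kΩ.
The fractional drop is R_th/(R_th + R_L); requiring this ≤ 0.0450 gives R_L ≥ R_th(1/0.0450 − 1) = 1.495 × 21.22 = 31.7 kΩ.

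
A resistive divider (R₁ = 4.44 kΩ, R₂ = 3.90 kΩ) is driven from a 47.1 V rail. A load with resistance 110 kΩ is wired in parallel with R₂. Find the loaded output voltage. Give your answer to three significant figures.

V_out ≈ 21.6 V

The load sits in parallel with R₂: R₂‖R_L = (3.90 × 110) / (3.90 + 110) = 3.766 kΩ.
V_out = 47.1 × 3.766 / (4.44 + 3.766) = 47.1 × 3.766/8.206 = 21.6 V.
(Unloaded it would have been 22.0 V.)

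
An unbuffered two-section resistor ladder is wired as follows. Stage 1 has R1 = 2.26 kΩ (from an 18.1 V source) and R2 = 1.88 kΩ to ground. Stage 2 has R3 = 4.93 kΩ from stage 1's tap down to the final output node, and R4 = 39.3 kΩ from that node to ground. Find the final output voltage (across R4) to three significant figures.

V_out ≈ 7.14 V

Stage 2 presents R3+R4 = 44.23 kΩ as a load on stage 1's tap.
Stage 1's lower leg becomes R2‖(R3+R4) = 1.803 kΩ, so V_mid = 18.1 × 1.803/4.063 = 8.033 V.
Stage 2 is itself unloaded: V_out = V_mid × R4/(R3+R4) = 8.033 × 39.3/44.23 = 7.14 V.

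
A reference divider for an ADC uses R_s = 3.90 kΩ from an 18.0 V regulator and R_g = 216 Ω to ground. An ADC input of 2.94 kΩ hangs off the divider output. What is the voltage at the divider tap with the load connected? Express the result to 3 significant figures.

The load sits in parallel with R_g: R_g‖R_L = (216 × 2940) / (216 + 2940) = 201.2 Ω.
V_out = 18.0 × 201.2 / (3900 + 201.2) = 18.0 × 201.2/4101 = 0.883 V.

V_out ≈ 0.883 V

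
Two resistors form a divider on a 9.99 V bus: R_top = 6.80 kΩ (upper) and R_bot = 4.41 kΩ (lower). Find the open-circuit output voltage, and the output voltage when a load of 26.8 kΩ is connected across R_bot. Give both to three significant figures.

Unloaded: 3.93 V; loaded: 3.57 V

Open-circuit: V = 9.99 × 4.41/(6.80 + 4.41) = 3.93 V.
With the load, R_bot becomes R_bot‖R_L = 3.787 kΩ, so V = 9.99 × 3.787/10.59 = 3.57 V.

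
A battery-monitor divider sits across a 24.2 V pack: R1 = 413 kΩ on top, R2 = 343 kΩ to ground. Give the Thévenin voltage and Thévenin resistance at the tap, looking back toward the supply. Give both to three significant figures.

V_th = 11.0 V, R_th = 187 kΩ

V_th is the open-circuit tap voltage: 24.2 × 343/(413 + 343) = 11.0 V.
With the supply zeroed, R1 and R2 appear in parallel from the tap: R_th = R1‖R2 = (413 × 343)/756.0 = 187 kΩ.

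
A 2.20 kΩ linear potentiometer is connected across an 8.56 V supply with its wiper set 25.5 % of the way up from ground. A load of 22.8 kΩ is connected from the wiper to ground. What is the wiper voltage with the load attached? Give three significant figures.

V ≈ 2.14 V

The wiper splits the pot into (1−α)R = 1639 Ω above and αR = 561.0 Ω below.
Lower section ‖ load = 547.5 Ω.
V_wiper = 8.56 × 547.5/(1639 + 547.5) = 2.14 V.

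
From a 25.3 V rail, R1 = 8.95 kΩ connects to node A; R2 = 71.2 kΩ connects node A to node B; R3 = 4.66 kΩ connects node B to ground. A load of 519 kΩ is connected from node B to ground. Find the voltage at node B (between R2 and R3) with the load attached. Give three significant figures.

At node B, R3 is in parallel with the load: R3‖R_L = 4.619 kΩ.
Below node A the resistance is R2 + (R3‖R_L) = 75.82 kΩ, so V_A = 25.3 × 75.82/84.77 = 22.63 V.
Then V_B = V_A × (R3‖R_L)/(R2 + R3‖R_L) = 22.63 × 4.619/75.82 = 1.38 V.

V ≈ 1.38 V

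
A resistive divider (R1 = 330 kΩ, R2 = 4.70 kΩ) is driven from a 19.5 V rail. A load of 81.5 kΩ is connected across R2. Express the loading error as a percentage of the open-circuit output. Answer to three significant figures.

The divider's output (Thévenin) resistance is R1‖R2 = 4.634 kΩ.
Fractional drop under load = R_th/(R_th + R_L) = 4.634 / (4.634 + 81.5) = 0.05380.
So the output falls by 5.38 %.

5.38 %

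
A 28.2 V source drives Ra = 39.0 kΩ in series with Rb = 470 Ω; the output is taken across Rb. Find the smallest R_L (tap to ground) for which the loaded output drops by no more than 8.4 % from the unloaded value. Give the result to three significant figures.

R_L(min) ≈ 5.06 kΩ

Output resistance R_th = Ra‖Rb = (39000 × 470)/39470 = 464.4 Ω.
The fractional drop is R_th/(R_th + R_L); requiring this ≤ 0.0840 gives R_L ≥ R_th(1/0.0840 − 1) = 464.4 × 10.90 = 5.06 kΩ.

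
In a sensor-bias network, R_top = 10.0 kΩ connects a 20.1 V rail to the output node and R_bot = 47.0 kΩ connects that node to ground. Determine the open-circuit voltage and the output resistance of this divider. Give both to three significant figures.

V_th = 16.6 V, R_th = 8.25 kΩ

V_th is the open-circuit tap voltage: 20.1 × 47.0/(10.0 + 47.0) = 16.6 V.
With the supply zeroed, R_top and R_bot appear in parallel from the tap: R_th = R_top‖R_bot = (10.0 × 47.0)/57.00 = 8.25 kΩ.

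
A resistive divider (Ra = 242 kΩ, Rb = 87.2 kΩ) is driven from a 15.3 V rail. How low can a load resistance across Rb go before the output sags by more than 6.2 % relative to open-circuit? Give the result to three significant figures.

R_L(min) ≈ 970 kΩ

Output resistance R_th = Ra‖Rb = (242 × 87.2)/329.2 = 64.10 kΩ.
The fractional drop is R_th/(R_th + R_L); requiring this ≤ 0.0620 gives R_L ≥ R_th(1/0.0620 − 1) = 64.10 × 15.13 = 970 kΩ.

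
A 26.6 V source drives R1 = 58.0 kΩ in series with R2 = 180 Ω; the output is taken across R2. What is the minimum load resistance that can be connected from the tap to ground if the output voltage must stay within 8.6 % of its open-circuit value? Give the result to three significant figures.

Output resistance R_th = R1‖R2 = (58000 × 180)/58180 = 179.4 Ω.
The fractional drop is R_th/(R_th + R_L); requiring this ≤ 0.0860 gives R_L ≥ R_th(1/0.0860 − 1) = 179.4 × 10.63 = 1.91 kΩ.

R_L(min) ≈ 1.91 kΩ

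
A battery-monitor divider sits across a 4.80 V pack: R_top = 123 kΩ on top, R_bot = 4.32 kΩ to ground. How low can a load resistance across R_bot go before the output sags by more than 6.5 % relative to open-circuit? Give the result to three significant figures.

R_L(min) ≈ 60.0 kΩ

Output resistance R_th = R_top‖R_bot = (123 × 4.32)/127.3 = 4.173 kΩ.
The fractional drop is R_th/(R_th + R_L); requiring this ≤ 0.0650 gives R_L ≥ R_th(1/0.0650 − 1) = 4.173 × 14.38 = 60.0 kΩ.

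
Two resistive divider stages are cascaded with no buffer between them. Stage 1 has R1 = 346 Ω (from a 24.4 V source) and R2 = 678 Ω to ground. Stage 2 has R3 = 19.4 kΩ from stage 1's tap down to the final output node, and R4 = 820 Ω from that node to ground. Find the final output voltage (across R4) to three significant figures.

V_out ≈ 0.648 V

Stage 2 presents R3+R4 = 20220 Ω as a load on stage 1's tap.
Stage 1's lower leg becomes R2‖(R3+R4) = 656.0 Ω, so V_mid = 24.4 × 656.0/1002 = 15.97 V.
Stage 2 is itself unloaded: V_out = V_mid × R4/(R3+R4) = 15.97 × 820/20220 = 0.648 V.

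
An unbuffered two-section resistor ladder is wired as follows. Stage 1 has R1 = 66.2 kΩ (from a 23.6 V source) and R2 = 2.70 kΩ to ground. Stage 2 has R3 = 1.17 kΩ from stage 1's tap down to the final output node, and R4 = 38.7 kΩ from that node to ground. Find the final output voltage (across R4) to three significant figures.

Stage 2 presents R3+R4 = 39.87 kΩ as a load on stage 1's tap.
Stage 1's lower leg becomes R2‖(R3+R4) = 2.529 kΩ, so V_mid = 23.6 × 2.529/68.73 = 0.8683 V.
Stage 2 is itself unloaded: V_out = V_mid × R4/(R3+R4) = 0.8683 × 38.7/39.87 = 0.843 V.

V_out ≈ 0.843 V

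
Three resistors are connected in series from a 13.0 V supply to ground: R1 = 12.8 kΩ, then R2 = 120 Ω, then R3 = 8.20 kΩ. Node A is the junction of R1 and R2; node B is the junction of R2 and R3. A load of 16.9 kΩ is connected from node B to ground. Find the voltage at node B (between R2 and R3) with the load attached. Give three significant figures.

V ≈ 3.89 V

At node B, R3 is in parallel with the load: R3‖R_L = 5521 Ω.
Below node A the resistance is R2 + (R3‖R_L) = 5641 Ω, so V_A = 13.0 × 5641/18440 = 3.977 V.
Then V_B = V_A × (R3‖R_L)/(R2 + R3‖R_L) = 3.977 × 5521/5641 = 3.89 V.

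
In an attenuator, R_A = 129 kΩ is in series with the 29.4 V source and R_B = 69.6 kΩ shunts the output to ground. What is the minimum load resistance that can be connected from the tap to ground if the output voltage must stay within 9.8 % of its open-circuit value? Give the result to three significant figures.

R_L(min) ≈ 416 kΩ

Output resistance R_th = R_A‖R_B = (129 × 69.6)/198.6 = 45.21 kΩ.
The fractional drop is R_th/(R_th + R_L); requiring this ≤ 0.0980 gives R_L ≥ R_th(1/0.0980 − 1) = 45.21 × 9.204 = 416 kΩ.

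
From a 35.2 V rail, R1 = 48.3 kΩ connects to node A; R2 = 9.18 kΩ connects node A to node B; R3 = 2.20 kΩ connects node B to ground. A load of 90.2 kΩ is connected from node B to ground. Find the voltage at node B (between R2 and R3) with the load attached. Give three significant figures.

V ≈ 1.27 V

At node B, R3 is in parallel with the load: R3‖R_L = 2.148 kΩ.
Below node A the resistance is R2 + (R3‖R_L) = 11.33 kΩ, so V_A = 35.2 × 11.33/59.63 = 6.687 V.
Then V_B = V_A × (R3‖R_L)/(R2 + R3‖R_L) = 6.687 × 2.148/11.33 = 1.27 V.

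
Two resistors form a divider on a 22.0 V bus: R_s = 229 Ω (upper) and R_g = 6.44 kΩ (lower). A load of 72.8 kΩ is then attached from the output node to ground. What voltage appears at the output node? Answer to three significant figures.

V_out ≈ 21.2 V

The load sits in parallel with R_g: R_g‖R_L = (6440 × 72800) / (6440 + 72800) = 5917 Ω.
V_out = 22.0 × 5917 / (229 + 5917) = 22.0 × 5917/6146 = 21.2 V.
(Unloaded it would have been 21.2 V.)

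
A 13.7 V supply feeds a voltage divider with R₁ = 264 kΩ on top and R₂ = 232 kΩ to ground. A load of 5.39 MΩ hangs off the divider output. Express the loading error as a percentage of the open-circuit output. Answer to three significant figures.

The divider's output (Thévenin) resistance is R₁‖R₂ = 123.5 kΩ.
Fractional drop under load = R_th/(R_th + R_L) = 123.5 / (123.5 + 5390) = 0.02240.
So the output falls by 2.24 %.

2.24 %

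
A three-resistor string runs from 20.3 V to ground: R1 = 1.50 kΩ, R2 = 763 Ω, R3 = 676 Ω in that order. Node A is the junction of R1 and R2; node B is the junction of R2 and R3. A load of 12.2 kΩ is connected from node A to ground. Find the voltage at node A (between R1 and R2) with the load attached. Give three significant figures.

V ≈ 9.37 V

Below node A the series string R2+R3 = 1439 Ω sits in parallel with the 12200 Ω load: 1287 Ω.
V_A = 20.3 × 1287/(1500 + 1287) = 9.37 V.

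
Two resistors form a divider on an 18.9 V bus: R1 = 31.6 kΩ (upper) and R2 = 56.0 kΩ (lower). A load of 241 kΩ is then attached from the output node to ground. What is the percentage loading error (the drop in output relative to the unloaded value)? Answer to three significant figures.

The divider's output (Thévenin) resistance is R1‖R2 = 20.20 kΩ.
Fractional drop under load = R_th/(R_th + R_L) = 20.20 / (20.20 + 241) = 0.07734.
So the output falls by 7.73 %.

7.73 %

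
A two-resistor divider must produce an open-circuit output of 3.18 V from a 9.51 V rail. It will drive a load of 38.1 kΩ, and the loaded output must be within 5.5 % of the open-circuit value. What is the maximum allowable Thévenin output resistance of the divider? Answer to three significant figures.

R_th ≤ 2.22 kΩ

Loading drop = R_th/(R_th + R_L) ≤ 0.0550, so R_th ≤ R_L · ε/(1−ε) = 38.1 kΩ × 0.0550/0.9450 = 2.22 kΩ.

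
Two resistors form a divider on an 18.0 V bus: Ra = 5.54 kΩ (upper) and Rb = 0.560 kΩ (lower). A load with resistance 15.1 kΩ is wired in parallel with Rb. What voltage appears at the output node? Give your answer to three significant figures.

V_out ≈ 1.60 V

The load sits in parallel with Rb: Rb‖R_L = (560 × 15100) / (560 + 15100) = 540.0 Ω.
V_out = 18.0 × 540.0 / (5540 + 540.0) = 18.0 × 540.0/6080 = 1.60 V.
(Unloaded it would have been 1.65 V.)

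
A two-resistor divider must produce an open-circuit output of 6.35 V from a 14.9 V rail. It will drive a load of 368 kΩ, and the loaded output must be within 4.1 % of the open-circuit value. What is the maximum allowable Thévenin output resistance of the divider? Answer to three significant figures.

R_th ≤ 15.7 kΩ

Loading drop = R_th/(R_th + R_L) ≤ 0.0410, so R_th ≤ R_L · ε/(1−ε) = 368 kΩ × 0.0410/0.9590 = 15.7 kΩ.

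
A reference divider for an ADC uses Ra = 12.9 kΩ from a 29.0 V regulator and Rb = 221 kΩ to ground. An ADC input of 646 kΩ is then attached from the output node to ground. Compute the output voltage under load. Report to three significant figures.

The load sits in parallel with Rb: Rb‖R_L = (221 × 646) / (221 + 646) = 164.7 kΩ.
V_out = 29.0 × 164.7 / (12.9 + 164.7) = 29.0 × 164.7/177.6 = 26.9 V.
(Unloaded it would have been 27.4 V.)

V_out ≈ 26.9 V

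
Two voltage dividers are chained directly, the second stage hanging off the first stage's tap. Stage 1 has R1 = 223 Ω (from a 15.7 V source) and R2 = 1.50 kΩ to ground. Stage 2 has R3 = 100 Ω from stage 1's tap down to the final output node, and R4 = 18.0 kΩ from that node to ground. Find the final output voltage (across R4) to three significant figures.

V_out ≈ 13.4 V

Stage 2 presents R3+R4 = 18100 Ω as a load on stage 1's tap.
Stage 1's lower leg becomes R2‖(R3+R4) = 1385 Ω, so V_mid = 15.7 × 1385/1608 = 13.52 V.
Stage 2 is itself unloaded: V_out = V_mid × R4/(R3+R4) = 13.52 × 18000/18100 = 13.4 V.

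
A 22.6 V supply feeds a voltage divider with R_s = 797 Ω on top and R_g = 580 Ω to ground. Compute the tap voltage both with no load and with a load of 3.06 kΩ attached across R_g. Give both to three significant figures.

Unloaded: 9.52 V; loaded: 8.58 V

Open-circuit: V = 22.6 × 580/(797 + 580) = 9.52 V.
With the load, R_g becomes R_g‖R_L = 487.6 Ω, so V = 22.6 × 487.6/1285 = 8.58 V.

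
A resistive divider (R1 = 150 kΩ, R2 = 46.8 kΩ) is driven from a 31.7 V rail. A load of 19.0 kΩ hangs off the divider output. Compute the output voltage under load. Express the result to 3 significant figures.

V_out ≈ 2.62 V

The load sits in parallel with R2: R2‖R_L = (46.8 × 19.0) / (46.8 + 19.0) = 13.51 kΩ.
V_out = 31.7 × 13.51 / (150 + 13.51) = 31.7 × 13.51/163.5 = 2.62 V.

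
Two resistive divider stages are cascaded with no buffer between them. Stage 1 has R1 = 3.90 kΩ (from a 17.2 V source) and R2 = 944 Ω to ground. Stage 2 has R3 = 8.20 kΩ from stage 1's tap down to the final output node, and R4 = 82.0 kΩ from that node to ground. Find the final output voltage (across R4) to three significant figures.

V_out ≈ 3.02 V

Stage 2 presents R3+R4 = 90200 Ω as a load on stage 1's tap.
Stage 1's lower leg becomes R2‖(R3+R4) = 934.2 Ω, so V_mid = 17.2 × 934.2/4834 = 3.324 V.
Stage 2 is itself unloaded: V_out = V_mid × R4/(R3+R4) = 3.324 × 82000/90200 = 3.02 V.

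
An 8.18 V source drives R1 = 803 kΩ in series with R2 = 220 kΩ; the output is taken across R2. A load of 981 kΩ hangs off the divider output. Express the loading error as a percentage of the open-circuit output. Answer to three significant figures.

The divider's output (Thévenin) resistance is R1‖R2 = 172.7 kΩ.
Fractional drop under load = R_th/(R_th + R_L) = 172.7 / (172.7 + 981) = 0.1497.
So the output falls by 15.0 %.

15.0 %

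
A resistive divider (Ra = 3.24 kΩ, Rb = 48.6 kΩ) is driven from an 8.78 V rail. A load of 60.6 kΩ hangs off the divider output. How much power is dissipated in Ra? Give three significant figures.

Total resistance from the source is Ra + (Rb‖R_L) = 30.21 kΩ, so I = 8.78/30.21 kΩ = 0.2906 mA.
P = I²·Ra = (0.2906 mA)² × 3.24 kΩ = 0.274 mW.

P ≈ 0.274 mW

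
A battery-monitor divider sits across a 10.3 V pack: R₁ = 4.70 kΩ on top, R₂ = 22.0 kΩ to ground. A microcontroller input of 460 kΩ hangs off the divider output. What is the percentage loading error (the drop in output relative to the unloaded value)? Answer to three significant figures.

0.835 %

The divider's output (Thévenin) resistance is R₁‖R₂ = 3.873 kΩ.
Fractional drop under load = R_th/(R_th + R_L) = 3.873 / (3.873 + 460) = 0.008349.
So the output falls by 0.835 %.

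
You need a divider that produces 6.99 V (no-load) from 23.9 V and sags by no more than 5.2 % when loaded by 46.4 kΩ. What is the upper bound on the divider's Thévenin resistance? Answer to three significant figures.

R_th ≤ 2.55 kΩ

Loading drop = R_th/(R_th + R_L) ≤ 0.0520, so R_th ≤ R_L · ε/(1−ε) = 46.4 kΩ × 0.0520/0.9480 = 2.55 kΩ.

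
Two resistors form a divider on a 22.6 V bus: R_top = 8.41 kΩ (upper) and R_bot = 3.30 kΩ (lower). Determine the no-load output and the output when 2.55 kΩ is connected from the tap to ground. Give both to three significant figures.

Open-circuit: V = 22.6 × 3.30/(8.41 + 3.30) = 6.37 V.
With the load, R_bot becomes R_bot‖R_L = 1.438 kΩ, so V = 22.6 × 1.438/9.848 = 3.30 V.

Unloaded: 6.37 V; loaded: 3.30 V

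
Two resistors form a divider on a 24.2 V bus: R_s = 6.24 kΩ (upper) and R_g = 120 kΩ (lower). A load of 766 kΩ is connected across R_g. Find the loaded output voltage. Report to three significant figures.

The load sits in parallel with R_g: R_g‖R_L = (120 × 766) / (120 + 766) = 103.7 kΩ.
V_out = 24.2 × 103.7 / (6.24 + 103.7) = 24.2 × 103.7/110.0 = 22.8 V.

V_out ≈ 22.8 V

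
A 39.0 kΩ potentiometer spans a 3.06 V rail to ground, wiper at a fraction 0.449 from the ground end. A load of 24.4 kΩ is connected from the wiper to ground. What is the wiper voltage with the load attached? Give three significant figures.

The wiper splits the pot into (1−α)R = 21.49 kΩ above and αR = 17.51 kΩ below.
Lower section ‖ load = 10.19 kΩ.
V_wiper = 3.06 × 10.19/(21.49 + 10.19) = 0.985 V.

V ≈ 0.985 V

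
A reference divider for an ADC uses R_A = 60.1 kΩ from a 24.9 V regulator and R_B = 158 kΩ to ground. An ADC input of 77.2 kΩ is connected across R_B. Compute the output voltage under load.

V_out ≈ 11.5 V

The load sits in parallel with R_B: R_B‖R_L = (158 × 77.2) / (158 + 77.2) = 51.86 kΩ.
V_out = 24.9 × 51.86 / (60.1 + 51.86) = 24.9 × 51.86/112.0 = 11.5 V.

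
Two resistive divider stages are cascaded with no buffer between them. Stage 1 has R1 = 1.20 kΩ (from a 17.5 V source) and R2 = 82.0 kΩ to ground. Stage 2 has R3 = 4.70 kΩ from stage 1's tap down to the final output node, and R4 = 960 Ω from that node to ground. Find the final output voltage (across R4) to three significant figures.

Stage 2 presents R3+R4 = 5660 Ω as a load on stage 1's tap.
Stage 1's lower leg becomes R2‖(R3+R4) = 5295 Ω, so V_mid = 17.5 × 5295/6495 = 14.27 V.
Stage 2 is itself unloaded: V_out = V_mid × R4/(R3+R4) = 14.27 × 960/5660 = 2.42 V.

V_out ≈ 2.42 V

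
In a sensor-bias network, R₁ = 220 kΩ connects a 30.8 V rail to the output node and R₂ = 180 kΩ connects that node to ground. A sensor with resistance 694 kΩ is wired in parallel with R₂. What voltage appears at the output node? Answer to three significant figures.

The load sits in parallel with R₂: R₂‖R_L = (180 × 694) / (180 + 694) = 142.9 kΩ.
V_out = 30.8 × 142.9 / (220 + 142.9) = 30.8 × 142.9/362.9 = 12.1 V.

V_out ≈ 12.1 V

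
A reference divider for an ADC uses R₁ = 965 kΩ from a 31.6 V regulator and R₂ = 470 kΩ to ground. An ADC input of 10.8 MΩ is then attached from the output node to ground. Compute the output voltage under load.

V_out ≈ 10.1 V

The load sits in parallel with R₂: R₂‖R_L = (470 × 10800) / (470 + 10800) = 450.4 kΩ.
V_out = 31.6 × 450.4 / (965 + 450.4) = 31.6 × 450.4/1415 = 10.1 V.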